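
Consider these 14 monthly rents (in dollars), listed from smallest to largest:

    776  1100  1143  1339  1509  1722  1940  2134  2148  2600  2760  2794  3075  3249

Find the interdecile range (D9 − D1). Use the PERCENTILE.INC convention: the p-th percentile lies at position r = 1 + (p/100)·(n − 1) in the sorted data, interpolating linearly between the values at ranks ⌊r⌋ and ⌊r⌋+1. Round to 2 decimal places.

1877.80

n = 14.
P10: r = 2.3; ranks 2–3 are 1100, 1143; interpolating gives 1112.9.
P90: r = 12.7; ranks 12–13 are 2794, 3075; interpolating gives 2990.7.
Difference: 2990.7 − 1112.9 = 1877.8.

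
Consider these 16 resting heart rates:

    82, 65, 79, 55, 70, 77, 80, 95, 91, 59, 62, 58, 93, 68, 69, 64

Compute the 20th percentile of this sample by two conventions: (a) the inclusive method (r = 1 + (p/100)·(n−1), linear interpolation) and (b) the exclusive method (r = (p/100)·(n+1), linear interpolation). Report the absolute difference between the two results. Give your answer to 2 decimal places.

Sorted: 55, 58, 59, 62, 64, 65, 68, 69, 70, 77, 79, 80, 82, 91, 93, 95.
n = 16.
(a) r = 4 → value at rank 4 = 62.
(b) r = 3.4; between ranks 3 (59) and 4 (62): 60.2.
|62 − 60.2| = 1.8.

1.80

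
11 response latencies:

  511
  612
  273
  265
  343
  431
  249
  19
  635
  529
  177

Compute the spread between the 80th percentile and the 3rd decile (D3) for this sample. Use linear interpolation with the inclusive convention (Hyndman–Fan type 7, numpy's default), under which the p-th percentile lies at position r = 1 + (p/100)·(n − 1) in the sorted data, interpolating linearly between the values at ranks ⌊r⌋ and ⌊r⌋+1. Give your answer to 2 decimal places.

264.00

Sorted: 19, 177, 249, 265, 273, 343, 431, 511, 529, 612, 635.
n = 11.
P30: r = 4 (integer) → 265.
P80: r = 9 (integer) → 529.
Difference: 529 − 265 = 264.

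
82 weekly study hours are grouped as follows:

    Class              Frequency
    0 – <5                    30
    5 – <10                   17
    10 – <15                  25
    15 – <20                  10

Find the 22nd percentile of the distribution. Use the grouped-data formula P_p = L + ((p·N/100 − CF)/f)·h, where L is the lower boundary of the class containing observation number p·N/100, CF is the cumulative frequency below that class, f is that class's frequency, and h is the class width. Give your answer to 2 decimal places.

N = 82; target position k = 22/100 · 82 = 18.04.
Cumulative frequencies: 30, 47, 72, 82.
Observation 18.04 falls in the class 0 – <5.
L = 0, CF = 0, f = 30, h = 5.
P22 = 0 + ((18.04 − 0)/30)·5 = 0 + 3.00667 = 3.00667.

3.01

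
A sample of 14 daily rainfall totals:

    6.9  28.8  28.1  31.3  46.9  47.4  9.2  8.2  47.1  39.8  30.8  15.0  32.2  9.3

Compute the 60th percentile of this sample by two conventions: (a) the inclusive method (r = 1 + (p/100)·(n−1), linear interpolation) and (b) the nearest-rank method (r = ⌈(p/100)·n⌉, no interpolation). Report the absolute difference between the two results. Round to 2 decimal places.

0.10

Sorted: 6.9, 8.2, 9.2, 9.3, 15.0, 28.1, 28.8, 30.8, 31.3, 32.2, 39.8, 46.9, 47.1, 47.4.
n = 14.
(a) r = 8.8; between ranks 8 (30.8) and 9 (31.3): 31.2.
(b) the nearest-rank method: rank 9 → 31.3.
|31.2 − 31.3| = 0.1.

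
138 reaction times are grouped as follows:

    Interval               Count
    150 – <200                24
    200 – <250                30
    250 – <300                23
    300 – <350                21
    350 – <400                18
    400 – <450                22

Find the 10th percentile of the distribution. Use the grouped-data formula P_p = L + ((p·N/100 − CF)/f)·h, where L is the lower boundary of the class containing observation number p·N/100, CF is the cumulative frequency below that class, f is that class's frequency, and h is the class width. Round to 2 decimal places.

N = 138; target position k = 10/100 · 138 = 13.8.
Cumulative frequencies: 24, 54, 77, 98, 116, 138.
Observation 13.8 falls in the class 150 – <200.
L = 150, CF = 0, f = 24, h = 50.
P10 = 150 + ((13.8 − 0)/24)·50 = 150 + 28.75 = 178.75.

178.75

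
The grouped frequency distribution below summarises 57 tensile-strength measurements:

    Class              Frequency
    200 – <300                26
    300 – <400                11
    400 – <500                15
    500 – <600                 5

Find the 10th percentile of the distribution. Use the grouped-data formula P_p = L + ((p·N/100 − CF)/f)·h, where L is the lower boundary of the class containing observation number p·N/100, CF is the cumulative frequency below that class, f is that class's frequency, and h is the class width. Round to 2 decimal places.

N = 57; target position k = 10/100 · 57 = 5.7.
Cumulative frequencies: 26, 37, 52, 57.
Observation 5.7 falls in the class 200 – <300.
L = 200, CF = 0, f = 26, h = 100.
P10 = 200 + ((5.7 − 0)/26)·100 = 200 + 21.9231 = 221.923.

221.92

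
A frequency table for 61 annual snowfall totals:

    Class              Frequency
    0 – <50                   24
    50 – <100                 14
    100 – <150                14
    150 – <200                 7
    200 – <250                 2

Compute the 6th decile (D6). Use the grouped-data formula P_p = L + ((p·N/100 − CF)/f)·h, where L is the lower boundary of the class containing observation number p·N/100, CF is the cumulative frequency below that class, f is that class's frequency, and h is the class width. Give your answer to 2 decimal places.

N = 61; target position k = 60/100 · 61 = 36.6.
Cumulative frequencies: 24, 38, 52, 59, 61.
Observation 36.6 falls in the class 50 – <100.
L = 50, CF = 24, f = 14, h = 50.
P60 = 50 + ((36.6 − 24)/14)·50 = 50 + 45 = 95.

95.00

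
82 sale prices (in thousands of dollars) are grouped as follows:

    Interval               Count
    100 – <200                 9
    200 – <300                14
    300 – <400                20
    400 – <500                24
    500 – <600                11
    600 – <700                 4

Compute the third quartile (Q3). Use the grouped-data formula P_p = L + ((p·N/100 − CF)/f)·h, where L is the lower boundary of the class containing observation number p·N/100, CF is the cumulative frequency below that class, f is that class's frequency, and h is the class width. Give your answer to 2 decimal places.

477.08

N = 82; target position k = 75/100 · 82 = 61.5.
Cumulative frequencies: 9, 23, 43, 67, 78, 82.
Observation 61.5 falls in the class 400 – <500.
L = 400, CF = 43, f = 24, h = 100.
P75 = 400 + ((61.5 − 43)/24)·100 = 400 + 77.0833 = 477.083.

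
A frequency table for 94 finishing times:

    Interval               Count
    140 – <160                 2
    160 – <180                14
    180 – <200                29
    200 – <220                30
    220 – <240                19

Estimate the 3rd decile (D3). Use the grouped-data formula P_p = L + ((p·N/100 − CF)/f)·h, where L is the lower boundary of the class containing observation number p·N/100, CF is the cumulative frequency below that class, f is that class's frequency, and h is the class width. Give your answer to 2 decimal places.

188.41

N = 94; target position k = 30/100 · 94 = 28.2.
Cumulative frequencies: 2, 16, 45, 75, 94.
Observation 28.2 falls in the class 180 – <200.
L = 180, CF = 16, f = 29, h = 20.
P30 = 180 + ((28.2 − 16)/29)·20 = 180 + 8.41379 = 188.414.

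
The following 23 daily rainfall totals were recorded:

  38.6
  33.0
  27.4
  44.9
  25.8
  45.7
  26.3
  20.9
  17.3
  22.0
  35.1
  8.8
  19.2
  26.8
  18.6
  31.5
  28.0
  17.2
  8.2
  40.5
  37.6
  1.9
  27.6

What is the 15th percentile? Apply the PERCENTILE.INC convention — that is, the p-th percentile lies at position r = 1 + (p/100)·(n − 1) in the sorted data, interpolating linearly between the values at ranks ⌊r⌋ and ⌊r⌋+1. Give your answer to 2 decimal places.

Sorted: 1.9, 8.2, 8.8, 17.2, 17.3, 18.6, 19.2, 20.9, 22.0, 25.8, 26.3, 26.8, 27.4, 27.6, 28.0, 31.5, 33.0, 35.1, 37.6, 38.6, 40.5, 44.9, 45.7.
n = 23.
r = 1 + (15/100)·(23 − 1) = 1 + 3.3 = 4.3.
Rank 4 is 17.2 and rank 5 is 17.3.
Interpolate: 17.2 + 0.3·(17.3 − 17.2) = 17.2 + 0.3·0.1 = 17.23.

17.23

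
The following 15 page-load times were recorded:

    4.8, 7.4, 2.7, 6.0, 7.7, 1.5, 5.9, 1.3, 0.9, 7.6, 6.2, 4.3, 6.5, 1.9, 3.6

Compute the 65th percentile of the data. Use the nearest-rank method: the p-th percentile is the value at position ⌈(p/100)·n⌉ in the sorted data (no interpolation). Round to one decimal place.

Sorted: 0.9, 1.3, 1.5, 1.9, 2.7, 3.6, 4.3, 4.8, 5.9, 6.0, 6.2, 6.5, 7.4, 7.6, 7.7.
n = 15.
Position = ⌈65/100 · 15⌉ = ⌈9.75⌉ = 10.
The value at rank 10 is 6.0.

6.0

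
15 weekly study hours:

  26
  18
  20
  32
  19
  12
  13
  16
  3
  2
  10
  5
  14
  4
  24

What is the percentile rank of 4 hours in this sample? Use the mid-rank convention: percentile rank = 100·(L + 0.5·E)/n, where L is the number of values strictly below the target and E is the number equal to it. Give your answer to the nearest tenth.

16.7

Sorted: 2, 3, 4, 5, 10, 12, 13, 14, 16, 18, 19, 20, 24, 26, 32.
Count below 4: L = 2; count equal: E = 1; n = 15.
Percentile rank = 100·(2 + 0.5·1)/15 = 100·2.5/15 = 16.67.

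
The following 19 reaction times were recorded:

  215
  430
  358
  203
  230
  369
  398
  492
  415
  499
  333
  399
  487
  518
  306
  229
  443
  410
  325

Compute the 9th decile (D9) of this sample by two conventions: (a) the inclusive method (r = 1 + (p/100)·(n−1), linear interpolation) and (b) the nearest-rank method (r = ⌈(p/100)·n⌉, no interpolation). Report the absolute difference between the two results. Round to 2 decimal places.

5.60

Sorted: 203, 215, 229, 230, 306, 325, 333, 358, 369, 398, 399, 410, 415, 430, 443, 487, 492, 499, 518.
n = 19.
(a) r = 17.2; between ranks 17 (492) and 18 (499): 493.4.
(b) the nearest-rank method: rank 18 → 499.
|493.4 − 499| = 5.6.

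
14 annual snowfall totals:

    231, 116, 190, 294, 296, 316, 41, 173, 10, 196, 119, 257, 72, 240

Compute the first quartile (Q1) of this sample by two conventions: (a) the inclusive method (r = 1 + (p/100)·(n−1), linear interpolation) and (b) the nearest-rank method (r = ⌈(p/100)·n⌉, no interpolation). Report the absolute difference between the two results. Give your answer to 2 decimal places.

0.75

Sorted: 10, 41, 72, 116, 119, 173, 190, 196, 231, 240, 257, 294, 296, 316.
n = 14.
(a) r = 4.25; between ranks 4 (116) and 5 (119): 116.75.
(b) the nearest-rank method: rank 4 → 116.
|116.75 − 116| = 0.75.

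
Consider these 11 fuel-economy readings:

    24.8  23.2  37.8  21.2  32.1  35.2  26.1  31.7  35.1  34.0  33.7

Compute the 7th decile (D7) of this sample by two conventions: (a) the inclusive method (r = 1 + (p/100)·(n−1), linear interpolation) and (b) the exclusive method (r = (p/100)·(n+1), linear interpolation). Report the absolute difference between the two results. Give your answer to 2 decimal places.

0.44

Sorted: 21.2, 23.2, 24.8, 26.1, 31.7, 32.1, 33.7, 34.0, 35.1, 35.2, 37.8.
n = 11.
(a) r = 8 → value at rank 8 = 34.
(b) r = 8.4; between ranks 8 (34.0) and 9 (35.1): 34.44.
|34 − 34.44| = 0.44.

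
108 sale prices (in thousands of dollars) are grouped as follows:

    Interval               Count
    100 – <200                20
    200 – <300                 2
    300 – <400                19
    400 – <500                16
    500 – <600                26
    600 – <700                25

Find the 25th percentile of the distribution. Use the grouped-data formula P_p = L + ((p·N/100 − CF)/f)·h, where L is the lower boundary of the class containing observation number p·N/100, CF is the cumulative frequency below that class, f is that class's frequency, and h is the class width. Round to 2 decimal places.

N = 108; target position k = 25/100 · 108 = 27.
Cumulative frequencies: 20, 22, 41, 57, 83, 108.
Observation 27 falls in the class 300 – <400.
L = 300, CF = 22, f = 19, h = 100.
P25 = 300 + ((27 − 22)/19)·100 = 300 + 26.3158 = 326.316.

326.32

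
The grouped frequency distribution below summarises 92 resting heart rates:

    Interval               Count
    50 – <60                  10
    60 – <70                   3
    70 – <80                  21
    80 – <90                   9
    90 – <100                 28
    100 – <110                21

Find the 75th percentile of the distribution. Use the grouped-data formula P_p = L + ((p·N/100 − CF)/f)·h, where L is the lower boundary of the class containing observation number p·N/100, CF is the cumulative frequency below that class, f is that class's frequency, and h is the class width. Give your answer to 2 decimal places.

N = 92; target position k = 75/100 · 92 = 69.
Cumulative frequencies: 10, 13, 34, 43, 71, 92.
Observation 69 falls in the class 90 – <100.
L = 90, CF = 43, f = 28, h = 10.
P75 = 90 + ((69 − 43)/28)·10 = 90 + 9.28571 = 99.2857.

99.29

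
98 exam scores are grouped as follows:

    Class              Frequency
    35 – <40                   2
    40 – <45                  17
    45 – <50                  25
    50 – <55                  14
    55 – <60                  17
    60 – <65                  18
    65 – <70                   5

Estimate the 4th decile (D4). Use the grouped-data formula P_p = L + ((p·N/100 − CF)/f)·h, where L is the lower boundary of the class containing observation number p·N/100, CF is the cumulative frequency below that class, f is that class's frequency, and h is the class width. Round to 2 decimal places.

49.04

N = 98; target position k = 40/100 · 98 = 39.2.
Cumulative frequencies: 2, 19, 44, 58, 75, 93, 98.
Observation 39.2 falls in the class 45 – <50.
L = 45, CF = 19, f = 25, h = 5.
P40 = 45 + ((39.2 − 19)/25)·5 = 45 + 4.04 = 49.04.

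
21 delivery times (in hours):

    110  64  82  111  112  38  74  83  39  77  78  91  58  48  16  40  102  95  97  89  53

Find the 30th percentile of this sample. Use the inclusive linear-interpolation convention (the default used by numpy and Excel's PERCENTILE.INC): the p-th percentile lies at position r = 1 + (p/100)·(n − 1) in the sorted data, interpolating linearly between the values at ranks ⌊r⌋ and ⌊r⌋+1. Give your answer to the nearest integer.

58

Sorted: 16, 38, 39, 40, 48, 53, 58, 64, 74, 77, 78, 82, 83, 89, 91, 95, 97, 102, 110, 111, 112.
n = 21.
r = 1 + (30/100)·(21 − 1) = 1 + 6 = 7.
r is an integer, so P30 is the value at rank 7: 58.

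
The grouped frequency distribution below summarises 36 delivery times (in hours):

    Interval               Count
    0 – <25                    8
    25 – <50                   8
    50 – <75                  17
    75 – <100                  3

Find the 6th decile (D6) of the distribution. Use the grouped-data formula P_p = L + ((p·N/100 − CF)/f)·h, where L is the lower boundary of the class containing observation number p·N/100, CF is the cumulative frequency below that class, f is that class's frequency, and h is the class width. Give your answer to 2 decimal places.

58.24

N = 36; target position k = 60/100 · 36 = 21.6.
Cumulative frequencies: 8, 16, 33, 36.
Observation 21.6 falls in the class 50 – <75.
L = 50, CF = 16, f = 17, h = 25.
P60 = 50 + ((21.6 − 16)/17)·25 = 50 + 8.23529 = 58.2353.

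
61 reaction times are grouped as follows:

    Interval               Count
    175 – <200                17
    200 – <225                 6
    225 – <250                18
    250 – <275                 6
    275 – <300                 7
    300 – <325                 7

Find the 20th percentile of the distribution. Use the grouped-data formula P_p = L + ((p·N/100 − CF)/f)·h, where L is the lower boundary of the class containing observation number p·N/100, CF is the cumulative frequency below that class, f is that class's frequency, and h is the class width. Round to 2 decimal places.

N = 61; target position k = 20/100 · 61 = 12.2.
Cumulative frequencies: 17, 23, 41, 47, 54, 61.
Observation 12.2 falls in the class 175 – <200.
L = 175, CF = 0, f = 17, h = 25.
P20 = 175 + ((12.2 − 0)/17)·25 = 175 + 17.9412 = 192.941.

192.94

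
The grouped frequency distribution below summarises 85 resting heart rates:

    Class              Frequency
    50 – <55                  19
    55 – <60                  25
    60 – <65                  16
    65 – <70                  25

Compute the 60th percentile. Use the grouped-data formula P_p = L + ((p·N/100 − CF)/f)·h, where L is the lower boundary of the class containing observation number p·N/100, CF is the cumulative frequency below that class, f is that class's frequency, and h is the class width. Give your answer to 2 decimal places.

N = 85; target position k = 60/100 · 85 = 51.
Cumulative frequencies: 19, 44, 60, 85.
Observation 51 falls in the class 60 – <65.
L = 60, CF = 44, f = 16, h = 5.
P60 = 60 + ((51 − 44)/16)·5 = 60 + 2.1875 = 62.1875.

62.19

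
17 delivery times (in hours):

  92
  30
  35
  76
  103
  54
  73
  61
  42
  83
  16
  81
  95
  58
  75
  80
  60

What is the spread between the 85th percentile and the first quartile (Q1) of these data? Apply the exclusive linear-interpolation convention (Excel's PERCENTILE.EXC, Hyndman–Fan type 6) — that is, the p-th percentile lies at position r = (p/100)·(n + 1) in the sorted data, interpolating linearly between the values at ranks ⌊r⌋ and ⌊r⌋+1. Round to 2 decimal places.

Sorted: 16, 30, 35, 42, 54, 58, 60, 61, 73, 75, 76, 80, 81, 83, 92, 95, 103.
n = 17.
P25: r = 4.5; ranks 4–5 are 42, 54; interpolating gives 48.
P85: r = 15.3; ranks 15–16 are 92, 95; interpolating gives 92.9.
Difference: 92.9 − 48 = 44.9.

44.90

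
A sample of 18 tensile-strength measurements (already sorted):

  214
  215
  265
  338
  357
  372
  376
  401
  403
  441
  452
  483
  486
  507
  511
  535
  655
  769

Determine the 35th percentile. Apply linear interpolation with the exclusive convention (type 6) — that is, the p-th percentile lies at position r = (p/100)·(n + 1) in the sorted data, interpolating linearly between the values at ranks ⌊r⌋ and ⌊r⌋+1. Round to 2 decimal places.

374.60

n = 18.
r = (35/100)·(18 + 1) = 6.65.
Rank 6 is 372 and rank 7 is 376.
Interpolate: 372 + 0.65·(376 − 372) = 372 + 0.65·4 = 374.6.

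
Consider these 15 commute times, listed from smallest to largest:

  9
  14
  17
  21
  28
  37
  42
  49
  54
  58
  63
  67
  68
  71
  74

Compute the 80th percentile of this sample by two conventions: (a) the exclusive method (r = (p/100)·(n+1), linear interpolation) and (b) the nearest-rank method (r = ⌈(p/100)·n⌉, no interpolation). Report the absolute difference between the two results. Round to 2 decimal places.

n = 15.
(a) r = 12.8; between ranks 12 (67) and 13 (68): 67.8.
(b) the nearest-rank method: rank 12 → 67.
|67.8 − 67| = 0.8.

0.80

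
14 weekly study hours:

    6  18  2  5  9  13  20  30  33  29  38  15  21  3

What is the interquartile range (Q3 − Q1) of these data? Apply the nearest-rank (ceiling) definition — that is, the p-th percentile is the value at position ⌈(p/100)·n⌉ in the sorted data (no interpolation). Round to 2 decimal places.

23.00

Sorted: 2, 3, 5, 6, 9, 13, 15, 18, 20, 21, 29, 30, 33, 38.
n = 14.
P25: rank ⌈25/100·14⌉ = 4 → 6.
P75: rank ⌈75/100·14⌉ = 11 → 29.
Difference: 29 − 6 = 23.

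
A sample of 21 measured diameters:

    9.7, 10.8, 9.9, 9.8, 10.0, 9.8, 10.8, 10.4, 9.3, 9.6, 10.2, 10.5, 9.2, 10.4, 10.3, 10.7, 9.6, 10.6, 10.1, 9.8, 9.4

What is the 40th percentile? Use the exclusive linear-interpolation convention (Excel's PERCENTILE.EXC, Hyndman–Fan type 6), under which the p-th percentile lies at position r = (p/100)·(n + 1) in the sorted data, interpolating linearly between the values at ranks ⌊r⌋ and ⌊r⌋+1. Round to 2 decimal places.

Sorted: 9.2, 9.3, 9.4, 9.6, 9.6, 9.7, 9.8, 9.8, 9.8, 9.9, 10.0, 10.1, 10.2, 10.3, 10.4, 10.4, 10.5, 10.6, 10.7, 10.8, 10.8.
n = 21.
r = (40/100)·(21 + 1) = 8.8.
Rank 8 is 9.8 and rank 9 is 9.8.
Interpolate: 9.8 + 0.8·(9.8 − 9.8) = 9.8 + 0.8·0 = 9.8.

9.80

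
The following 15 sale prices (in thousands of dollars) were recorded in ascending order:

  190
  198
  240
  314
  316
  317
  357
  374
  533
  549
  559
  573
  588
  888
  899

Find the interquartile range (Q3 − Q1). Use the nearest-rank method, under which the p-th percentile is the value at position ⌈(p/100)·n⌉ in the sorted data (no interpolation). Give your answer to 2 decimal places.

259.00

n = 15.
P25: rank ⌈25/100·15⌉ = 4 → 314.
P75: rank ⌈75/100·15⌉ = 12 → 573.
Difference: 573 − 314 = 259.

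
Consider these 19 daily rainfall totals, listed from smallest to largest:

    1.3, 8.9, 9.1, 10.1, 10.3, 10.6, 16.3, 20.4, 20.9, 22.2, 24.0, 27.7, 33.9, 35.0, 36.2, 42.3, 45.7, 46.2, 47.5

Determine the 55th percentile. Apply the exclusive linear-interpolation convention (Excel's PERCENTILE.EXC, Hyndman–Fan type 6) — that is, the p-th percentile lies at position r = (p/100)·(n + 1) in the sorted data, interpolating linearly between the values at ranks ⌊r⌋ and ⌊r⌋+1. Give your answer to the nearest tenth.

n = 19.
r = (55/100)·(19 + 1) = 11.
r is an integer, so P55 is the value at rank 11: 24.0.

24.0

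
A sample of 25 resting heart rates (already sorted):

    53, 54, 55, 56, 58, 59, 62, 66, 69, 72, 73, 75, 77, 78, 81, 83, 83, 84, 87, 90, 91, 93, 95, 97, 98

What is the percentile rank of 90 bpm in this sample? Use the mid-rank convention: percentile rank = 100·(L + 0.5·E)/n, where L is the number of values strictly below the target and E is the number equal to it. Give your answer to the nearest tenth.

78.0

Count below 90: L = 19; count equal: E = 1; n = 25.
Percentile rank = 100·(19 + 0.5·1)/25 = 100·19.5/25 = 78.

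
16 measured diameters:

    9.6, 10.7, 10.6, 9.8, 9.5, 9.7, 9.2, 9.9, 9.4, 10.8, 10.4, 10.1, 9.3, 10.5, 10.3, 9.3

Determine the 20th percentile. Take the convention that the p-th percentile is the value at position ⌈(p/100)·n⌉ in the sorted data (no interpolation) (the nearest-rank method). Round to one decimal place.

Sorted: 9.2, 9.3, 9.3, 9.4, 9.5, 9.6, 9.7, 9.8, 9.9, 10.1, 10.3, 10.4, 10.5, 10.6, 10.7, 10.8.
n = 16.
Position = ⌈20/100 · 16⌉ = ⌈3.2⌉ = 4.
The value at rank 4 is 9.4.

9.4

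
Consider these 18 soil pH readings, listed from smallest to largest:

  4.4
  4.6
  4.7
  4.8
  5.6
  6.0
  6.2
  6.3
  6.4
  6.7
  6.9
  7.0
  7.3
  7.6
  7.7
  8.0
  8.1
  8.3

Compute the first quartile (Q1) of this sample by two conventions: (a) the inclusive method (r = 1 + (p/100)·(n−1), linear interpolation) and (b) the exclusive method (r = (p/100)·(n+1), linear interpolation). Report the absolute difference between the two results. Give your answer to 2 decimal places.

n = 18.
(a) r = 5.25; between ranks 5 (5.6) and 6 (6.0): 5.7.
(b) r = 4.75; between ranks 4 (4.8) and 5 (5.6): 5.4.
|5.7 − 5.4| = 0.3.

0.30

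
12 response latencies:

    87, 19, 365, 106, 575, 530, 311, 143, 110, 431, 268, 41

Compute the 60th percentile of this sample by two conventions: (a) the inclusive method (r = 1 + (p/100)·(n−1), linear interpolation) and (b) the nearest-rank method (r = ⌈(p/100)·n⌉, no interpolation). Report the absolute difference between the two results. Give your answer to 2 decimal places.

17.20

Sorted: 19, 41, 87, 106, 110, 143, 268, 311, 365, 431, 530, 575.
n = 12.
(a) r = 7.6; between ranks 7 (268) and 8 (311): 293.8.
(b) the nearest-rank method: rank 8 → 311.
|293.8 − 311| = 17.2.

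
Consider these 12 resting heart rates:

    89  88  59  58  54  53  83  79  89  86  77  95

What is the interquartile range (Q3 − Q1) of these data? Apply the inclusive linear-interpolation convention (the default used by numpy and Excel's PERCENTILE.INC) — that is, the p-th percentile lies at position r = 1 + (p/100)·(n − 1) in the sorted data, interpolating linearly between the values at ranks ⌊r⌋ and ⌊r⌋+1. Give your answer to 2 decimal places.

Sorted: 53, 54, 58, 59, 77, 79, 83, 86, 88, 89, 89, 95.
n = 12.
P25: r = 3.75; ranks 3–4 are 58, 59; interpolating gives 58.75.
P75: r = 9.25; ranks 9–10 are 88, 89; interpolating gives 88.25.
Difference: 88.25 − 58.75 = 29.5.

29.50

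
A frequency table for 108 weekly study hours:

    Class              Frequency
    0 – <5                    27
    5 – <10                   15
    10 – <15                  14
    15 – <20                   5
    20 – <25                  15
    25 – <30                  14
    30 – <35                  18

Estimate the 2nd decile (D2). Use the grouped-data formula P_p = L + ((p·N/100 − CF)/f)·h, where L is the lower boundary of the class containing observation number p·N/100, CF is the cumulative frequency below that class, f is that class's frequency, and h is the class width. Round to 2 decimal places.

N = 108; target position k = 20/100 · 108 = 21.6.
Cumulative frequencies: 27, 42, 56, 61, 76, 90, 108.
Observation 21.6 falls in the class 0 – <5.
L = 0, CF = 0, f = 27, h = 5.
P20 = 0 + ((21.6 − 0)/27)·5 = 0 + 4 = 4.

4.00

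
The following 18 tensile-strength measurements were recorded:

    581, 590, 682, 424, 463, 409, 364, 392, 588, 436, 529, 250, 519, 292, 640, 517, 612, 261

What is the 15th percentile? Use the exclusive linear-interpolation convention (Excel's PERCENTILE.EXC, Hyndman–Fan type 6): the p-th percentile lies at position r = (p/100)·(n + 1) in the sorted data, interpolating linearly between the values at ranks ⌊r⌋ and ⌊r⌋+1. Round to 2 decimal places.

287.35

Sorted: 250, 261, 292, 364, 392, 409, 424, 436, 463, 517, 519, 529, 581, 588, 590, 612, 640, 682.
n = 18.
r = (15/100)·(18 + 1) = 2.85.
Rank 2 is 261 and rank 3 is 292.
Interpolate: 261 + 0.85·(292 − 261) = 261 + 0.85·31 = 287.35.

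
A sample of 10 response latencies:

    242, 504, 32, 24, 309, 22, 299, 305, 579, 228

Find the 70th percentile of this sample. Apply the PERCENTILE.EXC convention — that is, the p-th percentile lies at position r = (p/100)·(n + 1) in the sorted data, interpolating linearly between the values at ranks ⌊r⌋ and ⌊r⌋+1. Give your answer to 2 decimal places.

Sorted: 22, 24, 32, 228, 242, 299, 305, 309, 504, 579.
n = 10.
r = (70/100)·(10 + 1) = 7.7.
Rank 7 is 305 and rank 8 is 309.
Interpolate: 305 + 0.7·(309 − 305) = 305 + 0.7·4 = 307.8.

307.80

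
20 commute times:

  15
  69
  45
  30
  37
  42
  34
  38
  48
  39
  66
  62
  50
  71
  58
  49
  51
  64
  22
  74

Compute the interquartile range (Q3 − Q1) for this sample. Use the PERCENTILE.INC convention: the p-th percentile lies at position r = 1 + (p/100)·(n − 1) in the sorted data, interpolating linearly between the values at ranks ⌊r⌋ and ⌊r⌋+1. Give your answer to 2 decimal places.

Sorted: 15, 22, 30, 34, 37, 38, 39, 42, 45, 48, 49, 50, 51, 58, 62, 64, 66, 69, 71, 74.
n = 20.
P25: r = 5.75; ranks 5–6 are 37, 38; interpolating gives 37.75.
P75: r = 15.25; ranks 15–16 are 62, 64; interpolating gives 62.5.
Difference: 62.5 − 37.75 = 24.75.

24.75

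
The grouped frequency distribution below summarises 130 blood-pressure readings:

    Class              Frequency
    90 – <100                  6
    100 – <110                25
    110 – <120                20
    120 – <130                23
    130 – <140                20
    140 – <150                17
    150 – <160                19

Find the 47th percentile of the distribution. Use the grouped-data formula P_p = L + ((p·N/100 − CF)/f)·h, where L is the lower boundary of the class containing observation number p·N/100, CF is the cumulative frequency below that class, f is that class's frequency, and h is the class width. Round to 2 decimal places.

124.39

N = 130; target position k = 47/100 · 130 = 61.1.
Cumulative frequencies: 6, 31, 51, 74, 94, 111, 130.
Observation 61.1 falls in the class 120 – <130.
L = 120, CF = 51, f = 23, h = 10.
P47 = 120 + ((61.1 − 51)/23)·10 = 120 + 4.3913 = 124.391.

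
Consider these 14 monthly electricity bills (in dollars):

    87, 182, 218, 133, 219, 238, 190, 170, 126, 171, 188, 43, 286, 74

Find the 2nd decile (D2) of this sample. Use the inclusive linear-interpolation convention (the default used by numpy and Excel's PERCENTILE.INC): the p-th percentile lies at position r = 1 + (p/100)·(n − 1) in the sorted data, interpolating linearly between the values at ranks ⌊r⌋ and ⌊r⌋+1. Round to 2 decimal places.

Sorted: 43, 74, 87, 126, 133, 170, 171, 182, 188, 190, 218, 219, 238, 286.
n = 14.
r = 1 + (20/100)·(14 − 1) = 1 + 2.6 = 3.6.
Rank 3 is 87 and rank 4 is 126.
Interpolate: 87 + 0.6·(126 − 87) = 87 + 0.6·39 = 110.4.

110.40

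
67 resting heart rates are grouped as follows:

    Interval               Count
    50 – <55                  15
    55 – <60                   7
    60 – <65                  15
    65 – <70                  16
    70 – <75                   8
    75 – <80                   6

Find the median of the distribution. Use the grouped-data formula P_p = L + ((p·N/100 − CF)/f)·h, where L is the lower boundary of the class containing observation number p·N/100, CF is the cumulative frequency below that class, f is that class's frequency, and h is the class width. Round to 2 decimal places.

N = 67; target position k = 50/100 · 67 = 33.5.
Cumulative frequencies: 15, 22, 37, 53, 61, 67.
Observation 33.5 falls in the class 60 – <65.
L = 60, CF = 22, f = 15, h = 5.
P50 = 60 + ((33.5 − 22)/15)·5 = 60 + 3.83333 = 63.8333.

63.83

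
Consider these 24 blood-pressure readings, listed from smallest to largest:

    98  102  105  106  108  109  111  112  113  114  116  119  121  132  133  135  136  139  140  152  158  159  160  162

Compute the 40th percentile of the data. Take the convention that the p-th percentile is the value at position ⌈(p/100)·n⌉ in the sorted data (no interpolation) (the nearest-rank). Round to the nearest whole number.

114

n = 24.
Position = ⌈40/100 · 24⌉ = ⌈9.6⌉ = 10.
The value at rank 10 is 114.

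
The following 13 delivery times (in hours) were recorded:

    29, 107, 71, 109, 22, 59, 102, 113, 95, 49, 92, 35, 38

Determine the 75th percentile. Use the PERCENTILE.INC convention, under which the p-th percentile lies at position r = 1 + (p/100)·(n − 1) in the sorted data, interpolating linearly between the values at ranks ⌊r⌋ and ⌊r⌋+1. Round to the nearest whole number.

102

Sorted: 22, 29, 35, 38, 49, 59, 71, 92, 95, 102, 107, 109, 113.
n = 13.
r = 1 + (75/100)·(13 − 1) = 1 + 9 = 10.
r is an integer, so P75 is the value at rank 10: 102.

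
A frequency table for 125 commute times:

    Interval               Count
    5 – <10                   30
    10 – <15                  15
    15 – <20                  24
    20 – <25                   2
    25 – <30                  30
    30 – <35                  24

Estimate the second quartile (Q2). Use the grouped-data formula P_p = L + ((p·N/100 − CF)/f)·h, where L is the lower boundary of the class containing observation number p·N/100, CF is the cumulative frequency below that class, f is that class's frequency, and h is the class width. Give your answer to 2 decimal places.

18.65

N = 125; target position k = 50/100 · 125 = 62.5.
Cumulative frequencies: 30, 45, 69, 71, 101, 125.
Observation 62.5 falls in the class 15 – <20.
L = 15, CF = 45, f = 24, h = 5.
P50 = 15 + ((62.5 − 45)/24)·5 = 15 + 3.64583 = 18.6458.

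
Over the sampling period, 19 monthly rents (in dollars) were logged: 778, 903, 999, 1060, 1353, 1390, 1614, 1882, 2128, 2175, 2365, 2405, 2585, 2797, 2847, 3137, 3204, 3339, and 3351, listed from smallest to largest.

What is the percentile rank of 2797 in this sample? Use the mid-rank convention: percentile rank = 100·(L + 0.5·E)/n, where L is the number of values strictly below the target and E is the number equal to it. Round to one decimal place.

71.1

Count below 2797: L = 13; count equal: E = 1; n = 19.
Percentile rank = 100·(13 + 0.5·1)/19 = 100·13.5/19 = 71.05.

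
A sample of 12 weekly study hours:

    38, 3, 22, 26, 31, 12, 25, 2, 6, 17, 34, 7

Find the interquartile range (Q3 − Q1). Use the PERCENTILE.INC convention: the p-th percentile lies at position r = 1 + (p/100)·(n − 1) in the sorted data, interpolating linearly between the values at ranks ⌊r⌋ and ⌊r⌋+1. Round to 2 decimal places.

Sorted: 2, 3, 6, 7, 12, 17, 22, 25, 26, 31, 34, 38.
n = 12.
P25: r = 3.75; ranks 3–4 are 6, 7; interpolating gives 6.75.
P75: r = 9.25; ranks 9–10 are 26, 31; interpolating gives 27.25.
Difference: 27.25 − 6.75 = 20.5.

20.50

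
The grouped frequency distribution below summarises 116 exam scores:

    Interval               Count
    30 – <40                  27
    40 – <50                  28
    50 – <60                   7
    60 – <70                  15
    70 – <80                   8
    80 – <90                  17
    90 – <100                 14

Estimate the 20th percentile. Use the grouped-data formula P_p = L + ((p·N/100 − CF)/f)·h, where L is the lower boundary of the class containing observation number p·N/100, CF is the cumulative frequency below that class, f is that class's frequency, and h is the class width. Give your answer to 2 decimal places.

N = 116; target position k = 20/100 · 116 = 23.2.
Cumulative frequencies: 27, 55, 62, 77, 85, 102, 116.
Observation 23.2 falls in the class 30 – <40.
L = 30, CF = 0, f = 27, h = 10.
P20 = 30 + ((23.2 − 0)/27)·10 = 30 + 8.59259 = 38.5926.

38.59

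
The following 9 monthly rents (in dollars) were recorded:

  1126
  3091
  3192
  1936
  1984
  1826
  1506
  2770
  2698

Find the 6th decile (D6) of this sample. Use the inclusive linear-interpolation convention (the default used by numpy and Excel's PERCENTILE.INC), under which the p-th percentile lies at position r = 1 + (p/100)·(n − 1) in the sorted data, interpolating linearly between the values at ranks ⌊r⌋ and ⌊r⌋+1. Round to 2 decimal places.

2555.20

Sorted: 1126, 1506, 1826, 1936, 1984, 2698, 2770, 3091, 3192.
n = 9.
r = 1 + (60/100)·(9 − 1) = 1 + 4.8 = 5.8.
Rank 5 is 1984 and rank 6 is 2698.
Interpolate: 1984 + 0.8·(2698 − 1984) = 1984 + 0.8·714 = 2555.2.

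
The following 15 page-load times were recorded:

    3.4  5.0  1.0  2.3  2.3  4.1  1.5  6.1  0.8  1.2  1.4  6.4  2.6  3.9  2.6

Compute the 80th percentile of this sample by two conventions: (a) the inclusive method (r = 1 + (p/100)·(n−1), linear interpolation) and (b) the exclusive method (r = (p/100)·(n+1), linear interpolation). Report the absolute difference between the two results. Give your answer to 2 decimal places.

0.54

Sorted: 0.8, 1.0, 1.2, 1.4, 1.5, 2.3, 2.3, 2.6, 2.6, 3.4, 3.9, 4.1, 5.0, 6.1, 6.4.
n = 15.
(a) r = 12.2; between ranks 12 (4.1) and 13 (5.0): 4.28.
(b) r = 12.8; between ranks 12 (4.1) and 13 (5.0): 4.82.
|4.28 − 4.82| = 0.54.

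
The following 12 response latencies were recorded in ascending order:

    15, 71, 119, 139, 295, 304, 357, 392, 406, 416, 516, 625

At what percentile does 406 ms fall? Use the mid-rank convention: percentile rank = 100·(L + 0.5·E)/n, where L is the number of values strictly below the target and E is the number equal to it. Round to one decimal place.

Count below 406: L = 8; count equal: E = 1; n = 12.
Percentile rank = 100·(8 + 0.5·1)/12 = 100·8.5/12 = 70.83.

70.8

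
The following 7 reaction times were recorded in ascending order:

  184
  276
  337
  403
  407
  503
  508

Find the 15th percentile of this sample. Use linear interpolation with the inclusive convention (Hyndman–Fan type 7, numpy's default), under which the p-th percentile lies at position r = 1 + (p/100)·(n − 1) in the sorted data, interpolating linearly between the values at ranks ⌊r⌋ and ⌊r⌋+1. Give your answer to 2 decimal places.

n = 7.
r = 1 + (15/100)·(7 − 1) = 1 + 0.9 = 1.9.
Rank 1 is 184 and rank 2 is 276.
Interpolate: 184 + 0.9·(276 − 184) = 184 + 0.9·92 = 266.8.

266.80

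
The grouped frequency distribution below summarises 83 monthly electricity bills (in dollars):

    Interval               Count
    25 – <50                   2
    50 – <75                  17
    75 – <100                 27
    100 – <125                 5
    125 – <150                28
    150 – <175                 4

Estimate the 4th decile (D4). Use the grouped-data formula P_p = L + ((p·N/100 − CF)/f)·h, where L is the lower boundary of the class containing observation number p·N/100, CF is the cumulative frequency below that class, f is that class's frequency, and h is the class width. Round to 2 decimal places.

88.15

N = 83; target position k = 40/100 · 83 = 33.2.
Cumulative frequencies: 2, 19, 46, 51, 79, 83.
Observation 33.2 falls in the class 75 – <100.
L = 75, CF = 19, f = 27, h = 25.
P40 = 75 + ((33.2 − 19)/27)·25 = 75 + 13.1481 = 88.1481.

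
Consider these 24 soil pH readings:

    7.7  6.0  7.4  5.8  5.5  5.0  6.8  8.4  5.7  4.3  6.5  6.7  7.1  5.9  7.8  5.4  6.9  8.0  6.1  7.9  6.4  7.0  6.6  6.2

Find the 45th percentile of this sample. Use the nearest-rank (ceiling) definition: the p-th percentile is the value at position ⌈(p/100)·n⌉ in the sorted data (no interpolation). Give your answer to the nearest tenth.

6.4

Sorted: 4.3, 5.0, 5.4, 5.5, 5.7, 5.8, 5.9, 6.0, 6.1, 6.2, 6.4, 6.5, 6.6, 6.7, 6.8, 6.9, 7.0, 7.1, 7.4, 7.7, 7.8, 7.9, 8.0, 8.4.
n = 24.
Position = ⌈45/100 · 24⌉ = ⌈10.8⌉ = 11.
The value at rank 11 is 6.4.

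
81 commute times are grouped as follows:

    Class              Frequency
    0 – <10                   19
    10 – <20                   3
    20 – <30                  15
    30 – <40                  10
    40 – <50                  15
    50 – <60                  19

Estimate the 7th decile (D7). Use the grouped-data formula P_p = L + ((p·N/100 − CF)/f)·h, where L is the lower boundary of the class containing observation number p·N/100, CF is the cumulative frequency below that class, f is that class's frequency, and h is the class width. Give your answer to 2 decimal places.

46.47

N = 81; target position k = 70/100 · 81 = 56.7.
Cumulative frequencies: 19, 22, 37, 47, 62, 81.
Observation 56.7 falls in the class 40 – <50.
L = 40, CF = 47, f = 15, h = 10.
P70 = 40 + ((56.7 − 47)/15)·10 = 40 + 6.46667 = 46.4667.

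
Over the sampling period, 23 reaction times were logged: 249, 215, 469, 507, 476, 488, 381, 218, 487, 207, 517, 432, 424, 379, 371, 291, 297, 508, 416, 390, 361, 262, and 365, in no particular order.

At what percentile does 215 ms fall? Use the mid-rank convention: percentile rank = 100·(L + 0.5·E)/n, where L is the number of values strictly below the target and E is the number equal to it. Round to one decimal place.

Sorted: 207, 215, 218, 249, 262, 291, 297, 361, 365, 371, 379, 381, 390, 416, 424, 432, 469, 476, 487, 488, 507, 508, 517.
Count below 215: L = 1; count equal: E = 1; n = 23.
Percentile rank = 100·(1 + 0.5·1)/23 = 100·1.5/23 = 6.522.

6.5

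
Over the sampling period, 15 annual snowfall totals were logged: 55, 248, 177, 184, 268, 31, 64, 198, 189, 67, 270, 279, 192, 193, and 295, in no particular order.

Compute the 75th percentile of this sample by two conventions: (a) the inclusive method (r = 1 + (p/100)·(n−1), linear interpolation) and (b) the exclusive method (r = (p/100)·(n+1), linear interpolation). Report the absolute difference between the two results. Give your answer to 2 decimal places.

Sorted: 31, 55, 64, 67, 177, 184, 189, 192, 193, 198, 248, 268, 270, 279, 295.
n = 15.
(a) r = 11.5; between ranks 11 (248) and 12 (268): 258.
(b) r = 12 → value at rank 12 = 268.
|258 − 268| = 10.

10.00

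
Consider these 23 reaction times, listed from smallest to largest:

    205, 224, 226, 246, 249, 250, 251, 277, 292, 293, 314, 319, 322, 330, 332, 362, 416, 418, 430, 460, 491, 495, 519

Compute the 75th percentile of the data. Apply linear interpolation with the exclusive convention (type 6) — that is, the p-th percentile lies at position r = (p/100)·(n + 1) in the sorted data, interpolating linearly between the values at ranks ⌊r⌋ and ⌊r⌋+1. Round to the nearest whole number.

418

n = 23.
r = (75/100)·(23 + 1) = 18.
r is an integer, so P75 is the value at rank 18: 418.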